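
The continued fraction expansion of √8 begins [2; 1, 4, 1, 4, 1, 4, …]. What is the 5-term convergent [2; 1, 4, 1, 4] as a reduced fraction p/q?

Start with 4.
1 + 1/(4/1) = 1 + 1/4 = 5/4
4 + 1/(5/4) = 4 + 4/5 = 24/5
1 + 1/(24/5) = 1 + 5/24 = 29/24
2 + 1/(29/24) = 2 + 24/29 = 82/29

82/29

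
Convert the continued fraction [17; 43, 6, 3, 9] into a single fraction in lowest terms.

130040/7639

Start with 9.
3 + 1/(9/1) = 3 + 1/9 = 28/9
6 + 1/(28/9) = 6 + 9/28 = 177/28
43 + 1/(177/28) = 43 + 28/177 = 7639/177
17 + 1/(7639/177) = 17 + 177/7639 = 130040/7639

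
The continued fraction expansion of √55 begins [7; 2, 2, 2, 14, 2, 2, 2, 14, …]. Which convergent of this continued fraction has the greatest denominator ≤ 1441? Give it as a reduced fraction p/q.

List convergents until the denominator exceeds the bound:
a_0 = 7: 7/1  (≤ bound)
a_1 = 2: 15/2  (≤ bound)
a_2 = 2: 37/5  (≤ bound)
a_3 = 2: 89/12  (≤ bound)
a_4 = 14: 1283/173  (≤ bound)
a_5 = 2: 2655/358  (≤ bound)
a_6 = 2: 6593/889  (≤ bound)
a_7 = 2: 15841/2136  (> 1441, stop)

6593/889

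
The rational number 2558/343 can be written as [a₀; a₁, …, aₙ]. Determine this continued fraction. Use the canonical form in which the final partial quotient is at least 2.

2558 ÷ 343 → quotient 7, remainder 157
343 ÷ 157 → quotient 2, remainder 29
157 ÷ 29 → quotient 5, remainder 12
29 ÷ 12 → quotient 2, remainder 5
12 ÷ 5 → quotient 2, remainder 2
5 ÷ 2 → quotient 2, remainder 1
2 ÷ 1 → quotient 2, remainder 0

[7; 2, 5, 2, 2, 2, 2]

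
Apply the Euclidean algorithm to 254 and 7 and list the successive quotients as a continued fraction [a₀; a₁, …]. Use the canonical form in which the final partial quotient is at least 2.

⌊254/7⌋ = 36, remainder 2
⌊7/2⌋ = 3, remainder 1
⌊2/1⌋ = 2, remainder 0

[36; 3, 2]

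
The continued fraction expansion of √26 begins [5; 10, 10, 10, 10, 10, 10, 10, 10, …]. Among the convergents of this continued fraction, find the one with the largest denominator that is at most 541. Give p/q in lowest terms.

515/101

List convergents until the denominator exceeds the bound:
a_0 = 5: 5/1  (≤ bound)
a_1 = 10: 51/10  (≤ bound)
a_2 = 10: 515/101  (≤ bound)
a_3 = 10: 5201/1020  (> 541, stop)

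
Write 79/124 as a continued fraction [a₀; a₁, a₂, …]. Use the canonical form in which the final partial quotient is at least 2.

[0; 1, 1, 1, 3, 11]

Run the Euclidean algorithm, recording each quotient:
79 = 0·124 + 79, so a_0 = 0
124 = 1·79 + 45, so a_1 = 1
79 = 1·45 + 34, so a_2 = 1
45 = 1·34 + 11, so a_3 = 1
34 = 3·11 + 1, so a_4 = 3
11 = 11·1 + 0, so a_5 = 11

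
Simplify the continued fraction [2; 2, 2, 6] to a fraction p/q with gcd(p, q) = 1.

77/32

a_0 = 2: 2/1
a_1 = 2: 5/2
a_2 = 2: 12/5
a_3 = 6: 77/32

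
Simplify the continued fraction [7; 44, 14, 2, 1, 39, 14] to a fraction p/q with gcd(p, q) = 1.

7405126/1054457

Compute successive convergents:
a_0 = 7: 7/1
a_1 = 44: 309/44
a_2 = 14: 4333/617
a_3 = 2: 8975/1278
a_4 = 1: 13308/1895
a_5 = 39: 527987/75183
a_6 = 14: 7405126/1054457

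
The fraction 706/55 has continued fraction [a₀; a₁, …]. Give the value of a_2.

⌊706/55⌋ = 12, remainder 46
⌊55/46⌋ = 1, remainder 9
⌊46/9⌋ = 5, remainder 1

5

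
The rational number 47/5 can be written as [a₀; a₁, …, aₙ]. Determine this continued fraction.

[9; 2, 2]

47 = 9·5 + 2, so a_0 = 9
5 = 2·2 + 1, so a_1 = 2
2 = 2·1 + 0, so a_2 = 2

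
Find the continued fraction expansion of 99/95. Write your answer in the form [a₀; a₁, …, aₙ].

[1; 23, 1, 3]

99 = 1·95 + 4, so a_0 = 1
95 = 23·4 + 3, so a_1 = 23
4 = 1·3 + 1, so a_2 = 1
3 = 3·1 + 0, so a_3 = 3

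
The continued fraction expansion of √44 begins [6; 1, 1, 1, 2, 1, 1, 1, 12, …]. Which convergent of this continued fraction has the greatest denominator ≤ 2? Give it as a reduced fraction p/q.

a_0 = 6: 6/1  (≤ bound)
a_1 = 1: 7/1  (≤ bound)
a_2 = 1: 13/2  (≤ bound)
a_3 = 1: 20/3  (> 2, stop)

13/2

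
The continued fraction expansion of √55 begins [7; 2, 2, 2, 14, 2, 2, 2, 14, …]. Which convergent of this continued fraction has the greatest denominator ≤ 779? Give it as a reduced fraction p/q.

2655/358

a_0 = 7: 7/1  (≤ bound)
a_1 = 2: 15/2  (≤ bound)
a_2 = 2: 37/5  (≤ bound)
a_3 = 2: 89/12  (≤ bound)
a_4 = 14: 1283/173  (≤ bound)
a_5 = 2: 2655/358  (≤ bound)
a_6 = 2: 6593/889  (> 779, stop)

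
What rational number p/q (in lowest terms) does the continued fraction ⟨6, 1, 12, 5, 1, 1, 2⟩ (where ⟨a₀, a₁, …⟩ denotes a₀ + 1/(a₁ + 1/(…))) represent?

Start with 2.
1 + 1/(2/1) = 1 + 1/2 = 3/2
1 + 1/(3/2) = 1 + 2/3 = 5/3
5 + 1/(5/3) = 5 + 3/5 = 28/5
12 + 1/(28/5) = 12 + 5/28 = 341/28
1 + 1/(341/28) = 1 + 28/341 = 369/341
6 + 1/(369/341) = 6 + 341/369 = 2555/369

2555/369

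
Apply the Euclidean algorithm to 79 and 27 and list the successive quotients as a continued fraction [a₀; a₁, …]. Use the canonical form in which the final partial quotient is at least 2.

79 ÷ 27 → quotient 2, remainder 25
27 ÷ 25 → quotient 1, remainder 2
25 ÷ 2 → quotient 12, remainder 1
2 ÷ 1 → quotient 2, remainder 0

[2; 1, 12, 2]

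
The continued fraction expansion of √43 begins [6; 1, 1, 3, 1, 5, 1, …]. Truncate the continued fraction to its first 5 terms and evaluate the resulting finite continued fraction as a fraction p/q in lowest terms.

59/9

Start with 1.
3 + 1/(1/1) = 3 + 1/1 = 4/1
1 + 1/(4/1) = 1 + 1/4 = 5/4
1 + 1/(5/4) = 1 + 4/5 = 9/5
6 + 1/(9/5) = 6 + 5/9 = 59/9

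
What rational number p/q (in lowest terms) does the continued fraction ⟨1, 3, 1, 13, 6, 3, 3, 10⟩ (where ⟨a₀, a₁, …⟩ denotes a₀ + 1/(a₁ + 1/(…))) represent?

45296/36107

Start with 10.
3 + 1/(10/1) = 3 + 1/10 = 31/10
3 + 1/(31/10) = 3 + 10/31 = 103/31
6 + 1/(103/31) = 6 + 31/103 = 649/103
13 + 1/(649/103) = 13 + 103/649 = 8540/649
1 + 1/(8540/649) = 1 + 649/8540 = 9189/8540
3 + 1/(9189/8540) = 3 + 8540/9189 = 36107/9189
1 + 1/(36107/9189) = 1 + 9189/36107 = 45296/36107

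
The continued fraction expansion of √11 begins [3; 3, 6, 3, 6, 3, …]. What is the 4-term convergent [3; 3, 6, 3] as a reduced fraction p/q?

Starting at the tail and folding back:
Start with 3.
6 + 1/(3/1) = 6 + 1/3 = 19/3
3 + 1/(19/3) = 3 + 3/19 = 60/19
3 + 1/(60/19) = 3 + 19/60 = 199/60

199/60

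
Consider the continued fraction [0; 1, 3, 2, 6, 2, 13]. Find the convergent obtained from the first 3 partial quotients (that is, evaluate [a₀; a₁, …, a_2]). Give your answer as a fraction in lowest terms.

Start with 3.
1 + 1/(3/1) = 1 + 1/3 = 4/3
0 + 1/(4/3) = 0 + 3/4 = 3/4

3/4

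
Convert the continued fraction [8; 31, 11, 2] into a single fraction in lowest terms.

5743/715

Starting at the tail and folding back:
Start with 2.
11 + 1/(2/1) = 11 + 1/2 = 23/2
31 + 1/(23/2) = 31 + 2/23 = 715/23
8 + 1/(715/23) = 8 + 23/715 = 5743/715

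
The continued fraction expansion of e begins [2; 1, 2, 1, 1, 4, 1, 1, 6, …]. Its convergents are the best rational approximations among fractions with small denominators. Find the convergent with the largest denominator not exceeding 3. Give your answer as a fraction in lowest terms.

a_0 = 2: 2/1  (≤ bound)
a_1 = 1: 3/1  (≤ bound)
a_2 = 2: 8/3  (≤ bound)
a_3 = 1: 11/4  (> 3, stop)

8/3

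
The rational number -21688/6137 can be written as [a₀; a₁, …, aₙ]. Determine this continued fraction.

-21688 = -4·6137 + 2860, so a_0 = -4
6137 = 2·2860 + 417, so a_1 = 2
2860 = 6·417 + 358, so a_2 = 6
417 = 1·358 + 59, so a_3 = 1
358 = 6·59 + 4, so a_4 = 6
59 = 14·4 + 3, so a_5 = 14
4 = 1·3 + 1, so a_6 = 1
3 = 3·1 + 0, so a_7 = 3

[-4; 2, 6, 1, 6, 14, 1, 3]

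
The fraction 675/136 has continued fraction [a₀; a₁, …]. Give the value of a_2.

26

Apply division with remainder until the remainder is 0:
675 = 4·136 + 131, so a_0 = 4
136 = 1·131 + 5, so a_1 = 1
131 = 26·5 + 1, so a_2 = 26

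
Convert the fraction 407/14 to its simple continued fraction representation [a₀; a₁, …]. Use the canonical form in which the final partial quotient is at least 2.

Apply division with remainder until the remainder is 0:
407 ÷ 14 → quotient 29, remainder 1
14 ÷ 1 → quotient 14, remainder 0

[29; 14]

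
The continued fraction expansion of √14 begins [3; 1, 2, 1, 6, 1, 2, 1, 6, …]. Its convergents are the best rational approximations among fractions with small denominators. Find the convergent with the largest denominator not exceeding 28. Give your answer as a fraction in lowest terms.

101/27

a_0 = 3: 3/1  (≤ bound)
a_1 = 1: 4/1  (≤ bound)
a_2 = 2: 11/3  (≤ bound)
a_3 = 1: 15/4  (≤ bound)
a_4 = 6: 101/27  (≤ bound)
a_5 = 1: 116/31  (> 28, stop)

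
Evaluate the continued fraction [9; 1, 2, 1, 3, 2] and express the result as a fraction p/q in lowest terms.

331/34

Work from the innermost term outward:
Start with 2.
3 + 1/(2/1) = 3 + 1/2 = 7/2
1 + 1/(7/2) = 1 + 2/7 = 9/7
2 + 1/(9/7) = 2 + 7/9 = 25/9
1 + 1/(25/9) = 1 + 9/25 = 34/25
9 + 1/(34/25) = 9 + 25/34 = 331/34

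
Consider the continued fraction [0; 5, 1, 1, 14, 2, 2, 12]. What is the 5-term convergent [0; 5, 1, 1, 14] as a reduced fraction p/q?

Collapse the nested fraction from the inside out:
Start with 14.
1 + 1/(14/1) = 1 + 1/14 = 15/14
1 + 1/(15/14) = 1 + 14/15 = 29/15
5 + 1/(29/15) = 5 + 15/29 = 160/29
0 + 1/(160/29) = 0 + 29/160 = 29/160

29/160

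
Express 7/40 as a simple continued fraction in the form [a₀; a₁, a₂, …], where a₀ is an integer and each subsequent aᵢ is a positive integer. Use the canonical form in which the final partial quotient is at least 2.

7 = 0·40 + 7, so a_0 = 0
40 = 5·7 + 5, so a_1 = 5
7 = 1·5 + 2, so a_2 = 1
5 = 2·2 + 1, so a_3 = 2
2 = 2·1 + 0, so a_4 = 2

[0; 5, 1, 2, 2]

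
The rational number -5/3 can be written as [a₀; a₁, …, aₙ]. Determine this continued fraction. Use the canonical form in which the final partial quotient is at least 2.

Run the Euclidean algorithm, recording each quotient:
⌊-5/3⌋ = -2, remainder 1
⌊3/1⌋ = 3, remainder 0

[-2; 3]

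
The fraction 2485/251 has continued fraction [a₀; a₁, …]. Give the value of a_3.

⌊2485/251⌋ = 9, remainder 226
⌊251/226⌋ = 1, remainder 25
⌊226/25⌋ = 9, remainder 1
⌊25/1⌋ = 25, remainder 0

25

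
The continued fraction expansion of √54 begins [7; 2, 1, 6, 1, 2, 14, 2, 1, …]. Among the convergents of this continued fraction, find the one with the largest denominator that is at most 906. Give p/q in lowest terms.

485/66

a_0 = 7: 7/1  (≤ bound)
a_1 = 2: 15/2  (≤ bound)
a_2 = 1: 22/3  (≤ bound)
a_3 = 6: 147/20  (≤ bound)
a_4 = 1: 169/23  (≤ bound)
a_5 = 2: 485/66  (≤ bound)
a_6 = 14: 6959/947  (> 906, stop)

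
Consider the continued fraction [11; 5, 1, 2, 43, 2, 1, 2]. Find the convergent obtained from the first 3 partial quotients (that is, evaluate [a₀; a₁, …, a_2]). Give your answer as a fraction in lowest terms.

Starting at the tail and folding back:
Start with 1.
5 + 1/(1/1) = 5 + 1/1 = 6/1
11 + 1/(6/1) = 11 + 1/6 = 67/6

67/6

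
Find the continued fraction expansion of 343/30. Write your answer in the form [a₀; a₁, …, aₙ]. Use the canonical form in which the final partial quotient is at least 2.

[11; 2, 3, 4]

⌊343/30⌋ = 11, remainder 13
⌊30/13⌋ = 2, remainder 4
⌊13/4⌋ = 3, remainder 1
⌊4/1⌋ = 4, remainder 0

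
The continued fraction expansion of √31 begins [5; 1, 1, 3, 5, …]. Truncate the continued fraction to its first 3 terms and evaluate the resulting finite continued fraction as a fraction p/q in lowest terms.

Use the convergent recurrence hₖ = aₖ·hₖ₋₁ + hₖ₋₂ (and likewise for the denominators kₖ):
a_0 = 5: 5/1
a_1 = 1: 6/1
a_2 = 1: 11/2

11/2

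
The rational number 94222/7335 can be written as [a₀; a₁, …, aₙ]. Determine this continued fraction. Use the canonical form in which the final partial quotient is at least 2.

Apply division with remainder until the remainder is 0:
94222 = 12·7335 + 6202, so a_0 = 12
7335 = 1·6202 + 1133, so a_1 = 1
6202 = 5·1133 + 537, so a_2 = 5
1133 = 2·537 + 59, so a_3 = 2
537 = 9·59 + 6, so a_4 = 9
59 = 9·6 + 5, so a_5 = 9
6 = 1·5 + 1, so a_6 = 1
5 = 5·1 + 0, so a_7 = 5

[12; 1, 5, 2, 9, 9, 1, 5]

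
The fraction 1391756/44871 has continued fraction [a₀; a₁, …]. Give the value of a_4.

6

⌊1391756/44871⌋ = 31, remainder 755
⌊44871/755⌋ = 59, remainder 326
⌊755/326⌋ = 2, remainder 103
⌊326/103⌋ = 3, remainder 17
⌊103/17⌋ = 6, remainder 1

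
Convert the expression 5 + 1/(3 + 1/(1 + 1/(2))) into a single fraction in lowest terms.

Start with 2.
1 + 1/(2/1) = 1 + 1/2 = 3/2
3 + 1/(3/2) = 3 + 2/3 = 11/3
5 + 1/(11/3) = 5 + 3/11 = 58/11

58/11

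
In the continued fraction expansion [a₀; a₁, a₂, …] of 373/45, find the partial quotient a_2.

2

⌊373/45⌋ = 8, remainder 13
⌊45/13⌋ = 3, remainder 6
⌊13/6⌋ = 2, remainder 1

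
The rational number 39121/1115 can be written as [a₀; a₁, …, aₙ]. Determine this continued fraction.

Apply division with remainder until the remainder is 0:
39121 = 35·1115 + 96, so a_0 = 35
1115 = 11·96 + 59, so a_1 = 11
96 = 1·59 + 37, so a_2 = 1
59 = 1·37 + 22, so a_3 = 1
37 = 1·22 + 15, so a_4 = 1
22 = 1·15 + 7, so a_5 = 1
15 = 2·7 + 1, so a_6 = 2
7 = 7·1 + 0, so a_7 = 7

[35; 11, 1, 1, 1, 1, 2, 7]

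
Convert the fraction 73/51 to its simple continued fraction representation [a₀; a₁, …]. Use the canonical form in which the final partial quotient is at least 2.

[1; 2, 3, 7]

73 ÷ 51 → quotient 1, remainder 22
51 ÷ 22 → quotient 2, remainder 7
22 ÷ 7 → quotient 3, remainder 1
7 ÷ 1 → quotient 7, remainder 0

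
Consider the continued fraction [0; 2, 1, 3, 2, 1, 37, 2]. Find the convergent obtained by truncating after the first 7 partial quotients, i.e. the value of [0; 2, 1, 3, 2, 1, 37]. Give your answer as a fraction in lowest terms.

490/1357

Build up convergents one term at a time:
a_0 = 0: 0/1
a_1 = 2: 1/2
a_2 = 1: 1/3
a_3 = 3: 4/11
a_4 = 2: 9/25
a_5 = 1: 13/36
a_6 = 37: 490/1357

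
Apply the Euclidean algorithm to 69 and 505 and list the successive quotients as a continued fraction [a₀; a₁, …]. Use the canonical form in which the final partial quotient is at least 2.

[0; 7, 3, 7, 3]

69 ÷ 505 → quotient 0, remainder 69
505 ÷ 69 → quotient 7, remainder 22
69 ÷ 22 → quotient 3, remainder 3
22 ÷ 3 → quotient 7, remainder 1
3 ÷ 1 → quotient 3, remainder 0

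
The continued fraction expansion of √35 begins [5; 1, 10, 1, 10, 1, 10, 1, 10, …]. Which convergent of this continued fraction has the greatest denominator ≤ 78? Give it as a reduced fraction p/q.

a_0 = 5: 5/1  (≤ bound)
a_1 = 1: 6/1  (≤ bound)
a_2 = 10: 65/11  (≤ bound)
a_3 = 1: 71/12  (≤ bound)
a_4 = 10: 775/131  (> 78, stop)

71/12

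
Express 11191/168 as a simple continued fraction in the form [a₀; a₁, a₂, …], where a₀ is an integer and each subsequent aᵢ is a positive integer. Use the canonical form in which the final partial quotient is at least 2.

[66; 1, 1, 1, 1, 2, 2, 5]

11191 ÷ 168 → quotient 66, remainder 103
168 ÷ 103 → quotient 1, remainder 65
103 ÷ 65 → quotient 1, remainder 38
65 ÷ 38 → quotient 1, remainder 27
38 ÷ 27 → quotient 1, remainder 11
27 ÷ 11 → quotient 2, remainder 5
11 ÷ 5 → quotient 2, remainder 1
5 ÷ 1 → quotient 5, remainder 0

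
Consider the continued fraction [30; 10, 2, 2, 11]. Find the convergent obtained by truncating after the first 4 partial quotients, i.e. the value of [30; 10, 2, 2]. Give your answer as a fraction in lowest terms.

Starting at the tail and folding back:
Start with 2.
2 + 1/(2/1) = 2 + 1/2 = 5/2
10 + 1/(5/2) = 10 + 2/5 = 52/5
30 + 1/(52/5) = 30 + 5/52 = 1565/52

1565/52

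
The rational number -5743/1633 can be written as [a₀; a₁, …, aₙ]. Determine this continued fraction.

[-4; 2, 14, 2, 1, 8, 2]

Run the Euclidean algorithm, recording each quotient:
-5743 = -4·1633 + 789, so a_0 = -4
1633 = 2·789 + 55, so a_1 = 2
789 = 14·55 + 19, so a_2 = 14
55 = 2·19 + 17, so a_3 = 2
19 = 1·17 + 2, so a_4 = 1
17 = 8·2 + 1, so a_5 = 8
2 = 2·1 + 0, so a_6 = 2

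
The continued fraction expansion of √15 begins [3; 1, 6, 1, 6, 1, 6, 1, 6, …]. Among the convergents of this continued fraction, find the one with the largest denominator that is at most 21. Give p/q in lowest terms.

31/8

List convergents until the denominator exceeds the bound:
a_0 = 3: 3/1  (≤ bound)
a_1 = 1: 4/1  (≤ bound)
a_2 = 6: 27/7  (≤ bound)
a_3 = 1: 31/8  (≤ bound)
a_4 = 6: 213/55  (> 21, stop)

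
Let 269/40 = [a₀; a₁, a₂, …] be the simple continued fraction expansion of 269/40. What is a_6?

Run the Euclidean algorithm, recording each quotient:
269 ÷ 40 → quotient 6, remainder 29
40 ÷ 29 → quotient 1, remainder 11
29 ÷ 11 → quotient 2, remainder 7
11 ÷ 7 → quotient 1, remainder 4
7 ÷ 4 → quotient 1, remainder 3
4 ÷ 3 → quotient 1, remainder 1
3 ÷ 1 → quotient 3, remainder 0

3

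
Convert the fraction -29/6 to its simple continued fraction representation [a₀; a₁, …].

⌊-29/6⌋ = -5, remainder 1
⌊6/1⌋ = 6, remainder 0

[-5; 6]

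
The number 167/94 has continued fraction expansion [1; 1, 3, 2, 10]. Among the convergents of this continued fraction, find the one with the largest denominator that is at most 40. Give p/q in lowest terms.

a_0 = 1: 1/1  (≤ bound)
a_1 = 1: 2/1  (≤ bound)
a_2 = 3: 7/4  (≤ bound)
a_3 = 2: 16/9  (≤ bound)
a_4 = 10: 167/94  (> 40, stop)

16/9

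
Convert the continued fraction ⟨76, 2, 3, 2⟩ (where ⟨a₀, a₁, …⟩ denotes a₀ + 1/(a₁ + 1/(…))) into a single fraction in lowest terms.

1223/16

a_0 = 76: 76/1
a_1 = 2: 153/2
a_2 = 3: 535/7
a_3 = 2: 1223/16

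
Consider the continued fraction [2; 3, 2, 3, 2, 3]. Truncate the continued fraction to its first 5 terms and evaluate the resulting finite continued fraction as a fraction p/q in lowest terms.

126/55

Start with 2.
3 + 1/(2/1) = 3 + 1/2 = 7/2
2 + 1/(7/2) = 2 + 2/7 = 16/7
3 + 1/(16/7) = 3 + 7/16 = 55/16
2 + 1/(55/16) = 2 + 16/55 = 126/55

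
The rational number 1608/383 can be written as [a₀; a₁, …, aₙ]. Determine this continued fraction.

[4; 5, 25, 3]

Run the Euclidean algorithm, recording each quotient:
⌊1608/383⌋ = 4, remainder 76
⌊383/76⌋ = 5, remainder 3
⌊76/3⌋ = 25, remainder 1
⌊3/1⌋ = 3, remainder 0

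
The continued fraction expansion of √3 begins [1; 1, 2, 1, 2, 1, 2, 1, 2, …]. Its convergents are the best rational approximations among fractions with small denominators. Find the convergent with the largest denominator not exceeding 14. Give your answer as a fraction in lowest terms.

a_0 = 1: 1/1  (≤ bound)
a_1 = 1: 2/1  (≤ bound)
a_2 = 2: 5/3  (≤ bound)
a_3 = 1: 7/4  (≤ bound)
a_4 = 2: 19/11  (≤ bound)
a_5 = 1: 26/15  (> 14, stop)

19/11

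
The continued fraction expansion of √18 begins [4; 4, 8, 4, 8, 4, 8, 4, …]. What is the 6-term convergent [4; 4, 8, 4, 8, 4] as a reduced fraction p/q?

19601/4620

Start with 4.
8 + 1/(4/1) = 8 + 1/4 = 33/4
4 + 1/(33/4) = 4 + 4/33 = 136/33
8 + 1/(136/33) = 8 + 33/136 = 1121/136
4 + 1/(1121/136) = 4 + 136/1121 = 4620/1121
4 + 1/(4620/1121) = 4 + 1121/4620 = 19601/4620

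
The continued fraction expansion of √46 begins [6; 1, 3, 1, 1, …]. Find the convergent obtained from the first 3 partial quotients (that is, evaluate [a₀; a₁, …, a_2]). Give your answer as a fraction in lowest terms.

a_0 = 6: 6/1
a_1 = 1: 7/1
a_2 = 3: 27/4

27/4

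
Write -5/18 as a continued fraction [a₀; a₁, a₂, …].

Apply division with remainder until the remainder is 0:
⌊-5/18⌋ = -1, remainder 13
⌊18/13⌋ = 1, remainder 5
⌊13/5⌋ = 2, remainder 3
⌊5/3⌋ = 1, remainder 2
⌊3/2⌋ = 1, remainder 1
⌊2/1⌋ = 2, remainder 0

[-1; 1, 2, 1, 1, 2]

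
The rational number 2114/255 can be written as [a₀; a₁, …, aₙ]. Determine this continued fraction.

[8; 3, 2, 4, 8]

2114 = 8·255 + 74, so a_0 = 8
255 = 3·74 + 33, so a_1 = 3
74 = 2·33 + 8, so a_2 = 2
33 = 4·8 + 1, so a_3 = 4
8 = 8·1 + 0, so a_4 = 8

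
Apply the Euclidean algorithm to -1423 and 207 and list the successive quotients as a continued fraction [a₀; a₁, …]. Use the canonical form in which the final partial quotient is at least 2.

[-7; 7, 1, 25]

⌊-1423/207⌋ = -7, remainder 26
⌊207/26⌋ = 7, remainder 25
⌊26/25⌋ = 1, remainder 1
⌊25/1⌋ = 25, remainder 0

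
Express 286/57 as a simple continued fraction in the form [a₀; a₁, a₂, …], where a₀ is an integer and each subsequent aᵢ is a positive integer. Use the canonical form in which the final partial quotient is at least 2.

286 ÷ 57 → quotient 5, remainder 1
57 ÷ 1 → quotient 57, remainder 0

[5; 57]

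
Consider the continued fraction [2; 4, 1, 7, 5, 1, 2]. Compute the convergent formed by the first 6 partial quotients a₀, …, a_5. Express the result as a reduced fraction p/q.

527/239

Start with 1.
5 + 1/(1/1) = 5 + 1/1 = 6/1
7 + 1/(6/1) = 7 + 1/6 = 43/6
1 + 1/(43/6) = 1 + 6/43 = 49/43
4 + 1/(49/43) = 4 + 43/49 = 239/49
2 + 1/(239/49) = 2 + 49/239 = 527/239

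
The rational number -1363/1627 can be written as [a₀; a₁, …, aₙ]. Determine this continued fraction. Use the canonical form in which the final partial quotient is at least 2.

[-1; 6, 6, 7, 6]

⌊-1363/1627⌋ = -1, remainder 264
⌊1627/264⌋ = 6, remainder 43
⌊264/43⌋ = 6, remainder 6
⌊43/6⌋ = 7, remainder 1
⌊6/1⌋ = 6, remainder 0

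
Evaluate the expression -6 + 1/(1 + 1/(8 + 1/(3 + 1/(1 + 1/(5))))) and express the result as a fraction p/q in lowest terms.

Start with 5.
1 + 1/(5/1) = 1 + 1/5 = 6/5
3 + 1/(6/5) = 3 + 5/6 = 23/6
8 + 1/(23/6) = 8 + 6/23 = 190/23
1 + 1/(190/23) = 1 + 23/190 = 213/190
-6 + 1/(213/190) = -6 + 190/213 = -1088/213

-1088/213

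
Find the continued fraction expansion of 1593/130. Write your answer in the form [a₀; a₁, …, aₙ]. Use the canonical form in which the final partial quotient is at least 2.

[12; 3, 1, 15, 2]

1593 ÷ 130 → quotient 12, remainder 33
130 ÷ 33 → quotient 3, remainder 31
33 ÷ 31 → quotient 1, remainder 2
31 ÷ 2 → quotient 15, remainder 1
2 ÷ 1 → quotient 2, remainder 0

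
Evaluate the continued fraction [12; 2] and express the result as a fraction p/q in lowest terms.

25/2

Build up convergents one term at a time:
a_0 = 12: 12/1
a_1 = 2: 25/2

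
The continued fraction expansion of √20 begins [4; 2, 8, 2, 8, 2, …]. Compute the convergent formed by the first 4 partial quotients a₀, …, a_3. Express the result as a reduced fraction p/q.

161/36

Use the convergent recurrence hₖ = aₖ·hₖ₋₁ + hₖ₋₂ (and likewise for the denominators kₖ):
a_0 = 4: 4/1
a_1 = 2: 9/2
a_2 = 8: 76/17
a_3 = 2: 161/36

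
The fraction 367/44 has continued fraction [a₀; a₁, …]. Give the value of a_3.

Run the Euclidean algorithm, recording each quotient:
367 = 8·44 + 15, so a_0 = 8
44 = 2·15 + 14, so a_1 = 2
15 = 1·14 + 1, so a_2 = 1
14 = 14·1 + 0, so a_3 = 14

14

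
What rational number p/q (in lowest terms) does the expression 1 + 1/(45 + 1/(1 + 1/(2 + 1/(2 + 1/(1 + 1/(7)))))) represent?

3596/3519

Collapse the nested fraction from the inside out:
Start with 7.
1 + 1/(7/1) = 1 + 1/7 = 8/7
2 + 1/(8/7) = 2 + 7/8 = 23/8
2 + 1/(23/8) = 2 + 8/23 = 54/23
1 + 1/(54/23) = 1 + 23/54 = 77/54
45 + 1/(77/54) = 45 + 54/77 = 3519/77
1 + 1/(3519/77) = 1 + 77/3519 = 3596/3519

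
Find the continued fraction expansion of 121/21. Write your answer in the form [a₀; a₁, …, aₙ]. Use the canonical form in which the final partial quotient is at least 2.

[5; 1, 3, 5]

121 = 5·21 + 16, so a_0 = 5
21 = 1·16 + 5, so a_1 = 1
16 = 3·5 + 1, so a_2 = 3
5 = 5·1 + 0, so a_3 = 5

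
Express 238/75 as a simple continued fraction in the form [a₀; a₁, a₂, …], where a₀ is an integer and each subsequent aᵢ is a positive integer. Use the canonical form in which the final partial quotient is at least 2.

⌊238/75⌋ = 3, remainder 13
⌊75/13⌋ = 5, remainder 10
⌊13/10⌋ = 1, remainder 3
⌊10/3⌋ = 3, remainder 1
⌊3/1⌋ = 3, remainder 0

[3; 5, 1, 3, 3]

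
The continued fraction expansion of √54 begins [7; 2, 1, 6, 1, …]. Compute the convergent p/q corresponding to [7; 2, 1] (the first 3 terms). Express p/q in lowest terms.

a_0 = 7: 7/1
a_1 = 2: 15/2
a_2 = 1: 22/3

22/3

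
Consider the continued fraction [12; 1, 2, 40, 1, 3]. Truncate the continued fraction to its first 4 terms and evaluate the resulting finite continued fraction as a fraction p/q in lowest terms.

a_0 = 12: 12/1
a_1 = 1: 13/1
a_2 = 2: 38/3
a_3 = 40: 1533/121

1533/121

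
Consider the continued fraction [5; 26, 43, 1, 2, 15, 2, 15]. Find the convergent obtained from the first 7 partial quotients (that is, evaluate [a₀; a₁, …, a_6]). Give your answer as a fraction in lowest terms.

543994/107969

Use the convergent recurrence hₖ = aₖ·hₖ₋₁ + hₖ₋₂ (and likewise for the denominators kₖ):
a_0 = 5: 5/1
a_1 = 26: 131/26
a_2 = 43: 5638/1119
a_3 = 1: 5769/1145
a_4 = 2: 17176/3409
a_5 = 15: 263409/52280
a_6 = 2: 543994/107969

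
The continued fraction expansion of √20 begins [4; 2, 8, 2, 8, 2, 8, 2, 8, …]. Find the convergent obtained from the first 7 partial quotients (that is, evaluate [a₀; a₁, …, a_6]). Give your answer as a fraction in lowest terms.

24476/5473

Use the convergent recurrence hₖ = aₖ·hₖ₋₁ + hₖ₋₂ (and likewise for the denominators kₖ):
a_0 = 4: 4/1
a_1 = 2: 9/2
a_2 = 8: 76/17
a_3 = 2: 161/36
a_4 = 8: 1364/305
a_5 = 2: 2889/646
a_6 = 8: 24476/5473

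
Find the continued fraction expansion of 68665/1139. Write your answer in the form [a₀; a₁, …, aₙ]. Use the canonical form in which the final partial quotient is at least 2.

Apply division with remainder until the remainder is 0:
68665 = 60·1139 + 325, so a_0 = 60
1139 = 3·325 + 164, so a_1 = 3
325 = 1·164 + 161, so a_2 = 1
164 = 1·161 + 3, so a_3 = 1
161 = 53·3 + 2, so a_4 = 53
3 = 1·2 + 1, so a_5 = 1
2 = 2·1 + 0, so a_6 = 2

[60; 3, 1, 1, 53, 1, 2]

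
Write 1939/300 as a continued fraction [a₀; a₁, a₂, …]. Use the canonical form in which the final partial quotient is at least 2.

1939 ÷ 300 → quotient 6, remainder 139
300 ÷ 139 → quotient 2, remainder 22
139 ÷ 22 → quotient 6, remainder 7
22 ÷ 7 → quotient 3, remainder 1
7 ÷ 1 → quotient 7, remainder 0

[6; 2, 6, 3, 7]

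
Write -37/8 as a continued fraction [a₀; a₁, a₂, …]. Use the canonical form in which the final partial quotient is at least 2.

[-5; 2, 1, 2]

Apply division with remainder until the remainder is 0:
-37 ÷ 8 → quotient -5, remainder 3
8 ÷ 3 → quotient 2, remainder 2
3 ÷ 2 → quotient 1, remainder 1
2 ÷ 1 → quotient 2, remainder 0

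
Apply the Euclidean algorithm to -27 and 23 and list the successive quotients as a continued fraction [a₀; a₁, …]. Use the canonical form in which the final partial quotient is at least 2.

Repeatedly divide and take the remainder:
⌊-27/23⌋ = -2, remainder 19
⌊23/19⌋ = 1, remainder 4
⌊19/4⌋ = 4, remainder 3
⌊4/3⌋ = 1, remainder 1
⌊3/1⌋ = 3, remainder 0

[-2; 1, 4, 1, 3]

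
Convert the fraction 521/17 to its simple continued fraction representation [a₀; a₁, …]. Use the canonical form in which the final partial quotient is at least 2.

[30; 1, 1, 1, 5]

521 = 30·17 + 11, so a_0 = 30
17 = 1·11 + 6, so a_1 = 1
11 = 1·6 + 5, so a_2 = 1
6 = 1·5 + 1, so a_3 = 1
5 = 5·1 + 0, so a_4 = 5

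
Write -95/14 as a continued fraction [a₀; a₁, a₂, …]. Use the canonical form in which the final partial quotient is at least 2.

[-7; 4, 1, 2]

Run the Euclidean algorithm, recording each quotient:
-95 ÷ 14 → quotient -7, remainder 3
14 ÷ 3 → quotient 4, remainder 2
3 ÷ 2 → quotient 1, remainder 1
2 ÷ 1 → quotient 2, remainder 0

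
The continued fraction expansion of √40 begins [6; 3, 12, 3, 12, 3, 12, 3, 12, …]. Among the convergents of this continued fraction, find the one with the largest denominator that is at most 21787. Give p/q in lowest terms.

27379/4329

a_0 = 6: 6/1  (≤ bound)
a_1 = 3: 19/3  (≤ bound)
a_2 = 12: 234/37  (≤ bound)
a_3 = 3: 721/114  (≤ bound)
a_4 = 12: 8886/1405  (≤ bound)
a_5 = 3: 27379/4329  (≤ bound)
a_6 = 12: 337434/53353  (> 21787, stop)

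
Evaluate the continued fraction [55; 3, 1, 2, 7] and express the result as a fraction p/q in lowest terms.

4477/81

Start with 7.
2 + 1/(7/1) = 2 + 1/7 = 15/7
1 + 1/(15/7) = 1 + 7/15 = 22/15
3 + 1/(22/15) = 3 + 15/22 = 81/22
55 + 1/(81/22) = 55 + 22/81 = 4477/81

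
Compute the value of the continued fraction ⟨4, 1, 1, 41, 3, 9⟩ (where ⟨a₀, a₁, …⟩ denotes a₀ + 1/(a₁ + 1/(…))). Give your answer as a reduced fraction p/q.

10553/2342

a_0 = 4: 4/1
a_1 = 1: 5/1
a_2 = 1: 9/2
a_3 = 41: 374/83
a_4 = 3: 1131/251
a_5 = 9: 10553/2342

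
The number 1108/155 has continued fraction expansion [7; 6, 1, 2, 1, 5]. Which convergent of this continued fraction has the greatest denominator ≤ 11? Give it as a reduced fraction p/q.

50/7

List convergents until the denominator exceeds the bound:
a_0 = 7: 7/1  (≤ bound)
a_1 = 6: 43/6  (≤ bound)
a_2 = 1: 50/7  (≤ bound)
a_3 = 2: 143/20  (> 11, stop)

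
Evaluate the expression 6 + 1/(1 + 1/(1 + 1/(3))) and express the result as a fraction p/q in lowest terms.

46/7

a_0 = 6: 6/1
a_1 = 1: 7/1
a_2 = 1: 13/2
a_3 = 3: 46/7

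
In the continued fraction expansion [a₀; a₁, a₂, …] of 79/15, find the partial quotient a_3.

Apply division with remainder until the remainder is 0:
79 = 5·15 + 4, so a_0 = 5
15 = 3·4 + 3, so a_1 = 3
4 = 1·3 + 1, so a_2 = 1
3 = 3·1 + 0, so a_3 = 3

3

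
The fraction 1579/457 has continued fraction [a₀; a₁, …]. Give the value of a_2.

5

1579 ÷ 457 → quotient 3, remainder 208
457 ÷ 208 → quotient 2, remainder 41
208 ÷ 41 → quotient 5, remainder 3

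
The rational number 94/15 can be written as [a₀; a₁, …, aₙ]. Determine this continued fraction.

⌊94/15⌋ = 6, remainder 4
⌊15/4⌋ = 3, remainder 3
⌊4/3⌋ = 1, remainder 1
⌊3/1⌋ = 3, remainder 0

[6; 3, 1, 3]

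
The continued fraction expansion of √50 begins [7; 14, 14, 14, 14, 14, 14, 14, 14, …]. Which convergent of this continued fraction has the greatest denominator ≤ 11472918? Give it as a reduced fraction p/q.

54608393/7722793

a_0 = 7: 7/1  (≤ bound)
a_1 = 14: 99/14  (≤ bound)
a_2 = 14: 1393/197  (≤ bound)
a_3 = 14: 19601/2772  (≤ bound)
a_4 = 14: 275807/39005  (≤ bound)
a_5 = 14: 3880899/548842  (≤ bound)
a_6 = 14: 54608393/7722793  (≤ bound)
a_7 = 14: 768398401/108667944  (> 11472918, stop)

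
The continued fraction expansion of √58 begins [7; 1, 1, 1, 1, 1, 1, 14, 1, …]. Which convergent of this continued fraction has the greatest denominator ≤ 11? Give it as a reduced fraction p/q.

a_0 = 7: 7/1  (≤ bound)
a_1 = 1: 8/1  (≤ bound)
a_2 = 1: 15/2  (≤ bound)
a_3 = 1: 23/3  (≤ bound)
a_4 = 1: 38/5  (≤ bound)
a_5 = 1: 61/8  (≤ bound)
a_6 = 1: 99/13  (> 11, stop)

61/8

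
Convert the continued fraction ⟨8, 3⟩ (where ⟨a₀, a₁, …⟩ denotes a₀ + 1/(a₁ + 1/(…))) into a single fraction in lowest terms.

25/3

Build up convergents one term at a time:
a_0 = 8: 8/1
a_1 = 3: 25/3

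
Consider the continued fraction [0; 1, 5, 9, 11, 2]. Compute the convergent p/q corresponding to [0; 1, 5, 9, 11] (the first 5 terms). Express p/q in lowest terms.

Work from the innermost term outward:
Start with 11.
9 + 1/(11/1) = 9 + 1/11 = 100/11
5 + 1/(100/11) = 5 + 11/100 = 511/100
1 + 1/(511/100) = 1 + 100/511 = 611/511
0 + 1/(611/511) = 0 + 511/611 = 511/611

511/611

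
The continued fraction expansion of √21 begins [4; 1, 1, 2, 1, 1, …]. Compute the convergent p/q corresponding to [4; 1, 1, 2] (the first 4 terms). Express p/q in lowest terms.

23/5

a_0 = 4: 4/1
a_1 = 1: 5/1
a_2 = 1: 9/2
a_3 = 2: 23/5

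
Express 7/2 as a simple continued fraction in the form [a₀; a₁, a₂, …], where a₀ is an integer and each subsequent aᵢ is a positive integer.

7 ÷ 2 → quotient 3, remainder 1
2 ÷ 1 → quotient 2, remainder 0

[3; 2]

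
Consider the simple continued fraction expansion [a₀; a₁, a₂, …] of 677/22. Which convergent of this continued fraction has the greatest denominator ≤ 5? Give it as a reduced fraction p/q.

123/4

List convergents until the denominator exceeds the bound:
a_0 = 30: 30/1  (≤ bound)
a_1 = 1: 31/1  (≤ bound)
a_2 = 3: 123/4  (≤ bound)
a_3 = 2: 277/9  (> 5, stop)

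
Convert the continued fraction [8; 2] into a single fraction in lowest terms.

17/2

a_0 = 8: 8/1
a_1 = 2: 17/2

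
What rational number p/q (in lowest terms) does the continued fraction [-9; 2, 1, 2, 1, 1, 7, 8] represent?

a_0 = -9: -9/1
a_1 = 2: -17/2
a_2 = 1: -26/3
a_3 = 2: -69/8
a_4 = 1: -95/11
a_5 = 1: -164/19
a_6 = 7: -1243/144
a_7 = 8: -10108/1171

-10108/1171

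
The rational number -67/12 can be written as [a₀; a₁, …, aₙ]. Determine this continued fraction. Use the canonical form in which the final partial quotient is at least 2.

-67 = -6·12 + 5, so a_0 = -6
12 = 2·5 + 2, so a_1 = 2
5 = 2·2 + 1, so a_2 = 2
2 = 2·1 + 0, so a_3 = 2

[-6; 2, 2, 2]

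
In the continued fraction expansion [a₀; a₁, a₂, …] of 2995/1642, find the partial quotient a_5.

Run the Euclidean algorithm, recording each quotient:
2995 ÷ 1642 → quotient 1, remainder 1353
1642 ÷ 1353 → quotient 1, remainder 289
1353 ÷ 289 → quotient 4, remainder 197
289 ÷ 197 → quotient 1, remainder 92
197 ÷ 92 → quotient 2, remainder 13
92 ÷ 13 → quotient 7, remainder 1

7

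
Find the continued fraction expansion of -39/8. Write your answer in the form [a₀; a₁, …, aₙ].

[-5; 8]

⌊-39/8⌋ = -5, remainder 1
⌊8/1⌋ = 8, remainder 0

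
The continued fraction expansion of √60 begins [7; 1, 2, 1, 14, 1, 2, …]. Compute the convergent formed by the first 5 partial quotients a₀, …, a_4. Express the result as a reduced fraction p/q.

Work from the innermost term outward:
Start with 14.
1 + 1/(14/1) = 1 + 1/14 = 15/14
2 + 1/(15/14) = 2 + 14/15 = 44/15
1 + 1/(44/15) = 1 + 15/44 = 59/44
7 + 1/(59/44) = 7 + 44/59 = 457/59

457/59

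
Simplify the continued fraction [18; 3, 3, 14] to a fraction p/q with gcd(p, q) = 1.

Starting at the tail and folding back:
Start with 14.
3 + 1/(14/1) = 3 + 1/14 = 43/14
3 + 1/(43/14) = 3 + 14/43 = 143/43
18 + 1/(143/43) = 18 + 43/143 = 2617/143

2617/143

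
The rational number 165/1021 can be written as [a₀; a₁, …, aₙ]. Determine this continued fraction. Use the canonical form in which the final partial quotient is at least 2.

[0; 6, 5, 3, 10]

165 ÷ 1021 → quotient 0, remainder 165
1021 ÷ 165 → quotient 6, remainder 31
165 ÷ 31 → quotient 5, remainder 10
31 ÷ 10 → quotient 3, remainder 1
10 ÷ 1 → quotient 10, remainder 0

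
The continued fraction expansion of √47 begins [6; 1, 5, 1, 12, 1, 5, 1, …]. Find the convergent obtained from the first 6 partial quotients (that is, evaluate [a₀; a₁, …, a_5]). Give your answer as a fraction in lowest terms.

665/97

Collapse the nested fraction from the inside out:
Start with 1.
12 + 1/(1/1) = 12 + 1/1 = 13/1
1 + 1/(13/1) = 1 + 1/13 = 14/13
5 + 1/(14/13) = 5 + 13/14 = 83/14
1 + 1/(83/14) = 1 + 14/83 = 97/83
6 + 1/(97/83) = 6 + 83/97 = 665/97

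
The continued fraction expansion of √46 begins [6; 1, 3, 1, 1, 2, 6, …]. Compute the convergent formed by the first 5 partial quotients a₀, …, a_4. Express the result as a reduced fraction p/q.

61/9

Collapse the nested fraction from the inside out:
Start with 1.
1 + 1/(1/1) = 1 + 1/1 = 2/1
3 + 1/(2/1) = 3 + 1/2 = 7/2
1 + 1/(7/2) = 1 + 2/7 = 9/7
6 + 1/(9/7) = 6 + 7/9 = 61/9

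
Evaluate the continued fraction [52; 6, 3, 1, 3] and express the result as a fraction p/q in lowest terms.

Collapse the nested fraction from the inside out:
Start with 3.
1 + 1/(3/1) = 1 + 1/3 = 4/3
3 + 1/(4/3) = 3 + 3/4 = 15/4
6 + 1/(15/4) = 6 + 4/15 = 94/15
52 + 1/(94/15) = 52 + 15/94 = 4903/94

4903/94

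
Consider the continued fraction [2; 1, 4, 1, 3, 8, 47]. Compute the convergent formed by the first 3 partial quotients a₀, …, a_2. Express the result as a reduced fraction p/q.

Compute successive convergents:
a_0 = 2: 2/1
a_1 = 1: 3/1
a_2 = 4: 14/5

14/5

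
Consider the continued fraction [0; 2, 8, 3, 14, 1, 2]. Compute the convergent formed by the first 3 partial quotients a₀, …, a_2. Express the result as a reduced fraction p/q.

a_0 = 0: 0/1
a_1 = 2: 1/2
a_2 = 8: 8/17

8/17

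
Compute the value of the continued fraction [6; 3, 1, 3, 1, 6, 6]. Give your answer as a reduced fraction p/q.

Work from the innermost term outward:
Start with 6.
6 + 1/(6/1) = 6 + 1/6 = 37/6
1 + 1/(37/6) = 1 + 6/37 = 43/37
3 + 1/(43/37) = 3 + 37/43 = 166/43
1 + 1/(166/43) = 1 + 43/166 = 209/166
3 + 1/(209/166) = 3 + 166/209 = 793/209
6 + 1/(793/209) = 6 + 209/793 = 4967/793

4967/793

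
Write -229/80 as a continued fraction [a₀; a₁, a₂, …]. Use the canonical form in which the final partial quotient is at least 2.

-229 = -3·80 + 11, so a_0 = -3
80 = 7·11 + 3, so a_1 = 7
11 = 3·3 + 2, so a_2 = 3
3 = 1·2 + 1, so a_3 = 1
2 = 2·1 + 0, so a_4 = 2

[-3; 7, 3, 1, 2]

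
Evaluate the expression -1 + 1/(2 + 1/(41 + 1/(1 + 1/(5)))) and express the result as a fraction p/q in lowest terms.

Collapse the nested fraction from the inside out:
Start with 5.
1 + 1/(5/1) = 1 + 1/5 = 6/5
41 + 1/(6/5) = 41 + 5/6 = 251/6
2 + 1/(251/6) = 2 + 6/251 = 508/251
-1 + 1/(508/251) = -1 + 251/508 = -257/508

-257/508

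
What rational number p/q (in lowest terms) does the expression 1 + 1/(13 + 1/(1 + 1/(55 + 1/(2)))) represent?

a_0 = 1: 1/1
a_1 = 13: 14/13
a_2 = 1: 15/14
a_3 = 55: 839/783
a_4 = 2: 1693/1580

1693/1580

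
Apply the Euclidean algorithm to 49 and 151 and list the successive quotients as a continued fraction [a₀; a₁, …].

[0; 3, 12, 4]

⌊49/151⌋ = 0, remainder 49
⌊151/49⌋ = 3, remainder 4
⌊49/4⌋ = 12, remainder 1
⌊4/1⌋ = 4, remainder 0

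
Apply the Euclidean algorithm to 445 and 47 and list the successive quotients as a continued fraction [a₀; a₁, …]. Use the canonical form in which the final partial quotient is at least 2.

[9; 2, 7, 3]

445 = 9·47 + 22, so a_0 = 9
47 = 2·22 + 3, so a_1 = 2
22 = 7·3 + 1, so a_2 = 7
3 = 3·1 + 0, so a_3 = 3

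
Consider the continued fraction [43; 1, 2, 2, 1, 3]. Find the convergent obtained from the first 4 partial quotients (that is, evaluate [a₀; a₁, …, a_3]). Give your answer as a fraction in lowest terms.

Start with 2.
2 + 1/(2/1) = 2 + 1/2 = 5/2
1 + 1/(5/2) = 1 + 2/5 = 7/5
43 + 1/(7/5) = 43 + 5/7 = 306/7

306/7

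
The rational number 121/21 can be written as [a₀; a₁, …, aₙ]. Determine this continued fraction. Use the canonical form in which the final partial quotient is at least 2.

[5; 1, 3, 5]

121 ÷ 21 → quotient 5, remainder 16
21 ÷ 16 → quotient 1, remainder 5
16 ÷ 5 → quotient 3, remainder 1
5 ÷ 1 → quotient 5, remainder 0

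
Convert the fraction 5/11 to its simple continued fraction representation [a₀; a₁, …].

Run the Euclidean algorithm, recording each quotient:
⌊5/11⌋ = 0, remainder 5
⌊11/5⌋ = 2, remainder 1
⌊5/1⌋ = 5, remainder 0

[0; 2, 5]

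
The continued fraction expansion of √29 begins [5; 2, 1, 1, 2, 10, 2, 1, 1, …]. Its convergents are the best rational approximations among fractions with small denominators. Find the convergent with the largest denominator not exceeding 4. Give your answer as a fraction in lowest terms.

16/3

a_0 = 5: 5/1  (≤ bound)
a_1 = 2: 11/2  (≤ bound)
a_2 = 1: 16/3  (≤ bound)
a_3 = 1: 27/5  (> 4, stop)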